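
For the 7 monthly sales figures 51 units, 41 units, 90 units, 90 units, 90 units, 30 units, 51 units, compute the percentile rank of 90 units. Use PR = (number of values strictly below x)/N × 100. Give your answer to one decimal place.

57.1

N = 7.
Strictly below 90: 4. Equal to 90: 3.
PR = 4/7 × 100 = 57.1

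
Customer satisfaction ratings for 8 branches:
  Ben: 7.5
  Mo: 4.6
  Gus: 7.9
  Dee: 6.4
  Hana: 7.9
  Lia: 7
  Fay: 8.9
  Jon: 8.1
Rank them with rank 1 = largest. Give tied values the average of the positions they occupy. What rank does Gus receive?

3.5

Sorted (descending): 8.9, 8.1, 7.9, 7.9, 7.5, 7, 6.4, 4.6
The 2 values of 7.9 occupy positions 3–4 → average rank (3+4)/2 = 3.5.
Gus has value 7.9 → rank 3.5.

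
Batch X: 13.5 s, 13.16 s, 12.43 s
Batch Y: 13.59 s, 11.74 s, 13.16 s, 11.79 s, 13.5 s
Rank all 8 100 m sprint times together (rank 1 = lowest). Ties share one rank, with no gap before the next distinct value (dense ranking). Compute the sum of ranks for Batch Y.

18

Sorted (ascending): 11.74, 11.79, 12.43, 13.16, 13.16, 13.5, 13.5, 13.59
The 2 values of 13.16 share dense rank 4.
The 2 values of 13.5 share dense rank 5.
Remaining distinct values take the next consecutive integers.
Batch Y values → pooled ranks: 13.59→6, 11.74→1, 13.16→4, 11.79→2, 13.5→5
Rank sum = 6 + 1 + 4 + 2 + 5 = 18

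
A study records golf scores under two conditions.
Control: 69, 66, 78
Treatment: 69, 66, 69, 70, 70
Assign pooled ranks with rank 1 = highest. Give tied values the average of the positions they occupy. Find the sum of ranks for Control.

13.5

Sorted (descending): 78, 70, 70, 69, 69, 69, 66, 66
The 2 values of 70 occupy positions 2–3 → average rank (2+3)/2 = 2.5.
The 3 values of 69 occupy positions 4–6 → average rank 5.
The 2 values of 66 occupy positions 7–8 → average rank (7+8)/2 = 7.5.
Control values → pooled ranks: 69→5, 66→7.5, 78→1
Rank sum = 5 + 7.5 + 1 = 13.5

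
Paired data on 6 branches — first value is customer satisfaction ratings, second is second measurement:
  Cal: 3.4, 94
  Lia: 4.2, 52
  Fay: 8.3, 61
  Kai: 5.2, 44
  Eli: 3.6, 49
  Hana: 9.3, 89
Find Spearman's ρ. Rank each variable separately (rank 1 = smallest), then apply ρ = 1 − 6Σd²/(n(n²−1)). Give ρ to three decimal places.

-0.029

Ranks of variable 1: 1, 3, 5, 4, 2, 6
Ranks of variable 2: 6, 3, 4, 1, 2, 5
d = r₁ − r₂: -5, 0, 1, 3, 0, 1
d²: 25, 0, 1, 9, 0, 1; Σd² = 36
ρ = 1 − 6·36/(6·35) = 1 − 216/210 = -0.029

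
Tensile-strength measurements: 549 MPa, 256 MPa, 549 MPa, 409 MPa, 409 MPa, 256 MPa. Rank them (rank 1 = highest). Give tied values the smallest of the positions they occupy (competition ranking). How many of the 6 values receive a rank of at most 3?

4

Sorted (descending): 549, 549, 409, 409, 256, 256
The 2 values of 549 occupy positions 1–2 → each gets rank 1.
The 2 values of 409 occupy positions 3–4 → each gets rank 3.
The 2 values of 256 occupy positions 5–6 → each gets rank 5.
Ranks ≤ 3: {1, 1, 3, 3} → 4 values.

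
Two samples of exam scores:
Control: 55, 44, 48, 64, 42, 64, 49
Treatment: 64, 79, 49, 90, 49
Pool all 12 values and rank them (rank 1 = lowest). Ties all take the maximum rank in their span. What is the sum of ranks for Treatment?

45

Sorted (ascending): 42, 44, 48, 49, 49, 49, 55, 64, 64, 64, 79, 90
The 3 values of 49 occupy positions 4–6 → each gets rank 6.
The 3 values of 64 occupy positions 8–10 → each gets rank 10.
Treatment values → pooled ranks: 64→10, 79→11, 49→6, 90→12, 49→6
Rank sum = 10 + 11 + 6 + 12 + 6 = 45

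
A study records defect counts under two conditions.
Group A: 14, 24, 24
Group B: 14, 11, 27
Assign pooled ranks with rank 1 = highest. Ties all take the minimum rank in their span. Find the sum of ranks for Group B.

11

Sorted (descending): 27, 24, 24, 14, 14, 11
The 2 values of 24 occupy positions 2–3 → each gets rank 2.
The 2 values of 14 occupy positions 4–5 → each gets rank 4.
Group B values → pooled ranks: 14→4, 11→6, 27→1
Rank sum = 4 + 6 + 1 = 11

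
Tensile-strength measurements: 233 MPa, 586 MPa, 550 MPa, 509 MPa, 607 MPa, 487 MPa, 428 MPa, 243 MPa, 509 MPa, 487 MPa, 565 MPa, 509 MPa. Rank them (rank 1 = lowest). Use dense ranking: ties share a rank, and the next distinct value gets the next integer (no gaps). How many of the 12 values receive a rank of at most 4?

Sorted (ascending): 233, 243, 428, 487, 487, 509, 509, 509, 550, 565, 586, 607
The 2 values of 487 share dense rank 4.
The 3 values of 509 share dense rank 5.
Remaining distinct values take the next consecutive integers.
Ranks ≤ 4: {1, 2, 3, 4, 4} → 5 values.

5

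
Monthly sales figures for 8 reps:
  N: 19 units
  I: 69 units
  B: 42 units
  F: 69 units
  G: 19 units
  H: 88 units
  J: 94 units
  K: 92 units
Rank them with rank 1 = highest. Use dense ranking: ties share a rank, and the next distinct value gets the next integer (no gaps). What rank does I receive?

Sorted (descending): 94, 92, 88, 69, 69, 42, 19, 19
The 2 values of 69 share dense rank 4.
The 2 values of 19 share dense rank 6.
Remaining distinct values take the next consecutive integers.
I has value 69 units → rank 4.

4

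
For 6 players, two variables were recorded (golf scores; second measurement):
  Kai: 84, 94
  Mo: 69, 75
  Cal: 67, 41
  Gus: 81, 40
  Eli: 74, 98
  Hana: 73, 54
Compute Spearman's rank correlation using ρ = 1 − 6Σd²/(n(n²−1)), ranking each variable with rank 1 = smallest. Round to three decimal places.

0.257

Ranks of variable 1: 6, 2, 1, 5, 4, 3
Ranks of variable 2: 5, 4, 2, 1, 6, 3
d = r₁ − r₂: 1, -2, -1, 4, -2, 0
d²: 1, 4, 1, 16, 4, 0; Σd² = 26
ρ = 1 − 6·26/(6·35) = 1 − 156/210 = 0.257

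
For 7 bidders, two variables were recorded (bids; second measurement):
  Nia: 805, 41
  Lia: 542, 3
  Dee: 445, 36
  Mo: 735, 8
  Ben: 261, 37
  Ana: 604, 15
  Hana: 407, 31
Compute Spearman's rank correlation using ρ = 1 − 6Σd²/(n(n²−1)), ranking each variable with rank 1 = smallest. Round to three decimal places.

-0.107

Ranks of variable 1: 7, 4, 3, 6, 1, 5, 2
Ranks of variable 2: 7, 1, 5, 2, 6, 3, 4
d = r₁ − r₂: 0, 3, -2, 4, -5, 2, -2
d²: 0, 9, 4, 16, 25, 4, 4; Σd² = 62
ρ = 1 − 6·62/(7·48) = 1 − 372/336 = -0.107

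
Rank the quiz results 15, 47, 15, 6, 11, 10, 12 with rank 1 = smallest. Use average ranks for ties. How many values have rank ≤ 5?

Sorted (ascending): 6, 10, 11, 12, 15, 15, 47
The 2 values of 15 occupy positions 5–6 → average rank (5+6)/2 = 5.5.
Ranks ≤ 5: {1, 2, 3, 4} → 4 values.

4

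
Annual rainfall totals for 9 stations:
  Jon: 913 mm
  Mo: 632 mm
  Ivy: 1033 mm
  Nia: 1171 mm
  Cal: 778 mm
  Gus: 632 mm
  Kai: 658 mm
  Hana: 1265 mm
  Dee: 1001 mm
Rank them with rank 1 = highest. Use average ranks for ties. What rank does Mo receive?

8.5

Sorted (descending): 1265, 1171, 1033, 1001, 913, 778, 658, 632, 632
The 2 values of 632 occupy positions 8–9 → average rank (8+9)/2 = 8.5.
Mo has value 632 mm → rank 8.5.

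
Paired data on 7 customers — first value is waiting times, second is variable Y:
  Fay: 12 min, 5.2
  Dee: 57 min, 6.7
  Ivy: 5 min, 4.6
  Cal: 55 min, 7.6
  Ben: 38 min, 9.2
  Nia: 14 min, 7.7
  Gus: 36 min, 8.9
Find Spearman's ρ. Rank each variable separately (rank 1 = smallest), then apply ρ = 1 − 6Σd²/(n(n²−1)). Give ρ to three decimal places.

Ranks of variable 1: 2, 7, 1, 6, 5, 3, 4
Ranks of variable 2: 2, 3, 1, 4, 7, 5, 6
d = r₁ − r₂: 0, 4, 0, 2, -2, -2, -2
d²: 0, 16, 0, 4, 4, 4, 4; Σd² = 32
ρ = 1 − 6·32/(7·48) = 1 − 192/336 = 0.429

0.429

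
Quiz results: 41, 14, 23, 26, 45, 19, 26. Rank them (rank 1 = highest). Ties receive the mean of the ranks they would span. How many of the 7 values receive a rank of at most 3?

Sorted (descending): 45, 41, 26, 26, 23, 19, 14
The 2 values of 26 occupy positions 3–4 → average rank (3+4)/2 = 3.5.
Ranks ≤ 3: {1, 2} → 2 values.

2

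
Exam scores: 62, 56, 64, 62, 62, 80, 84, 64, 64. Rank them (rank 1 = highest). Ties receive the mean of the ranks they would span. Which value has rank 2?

Sorted (descending): 84, 80, 64, 64, 64, 62, 62, 62, 56
The 3 values of 64 occupy positions 3–5 → average rank 4.
The 3 values of 62 occupy positions 6–8 → average rank 7.
Rank 2 → value 80.

80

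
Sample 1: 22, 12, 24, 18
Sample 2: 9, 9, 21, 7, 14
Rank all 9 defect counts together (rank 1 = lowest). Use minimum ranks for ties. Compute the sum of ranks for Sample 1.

27

Sorted (ascending): 7, 9, 9, 12, 14, 18, 21, 22, 24
The 2 values of 9 occupy positions 2–3 → each gets rank 2.
Sample 1 values → pooled ranks: 22→8, 12→4, 24→9, 18→6
Rank sum = 8 + 4 + 9 + 6 = 27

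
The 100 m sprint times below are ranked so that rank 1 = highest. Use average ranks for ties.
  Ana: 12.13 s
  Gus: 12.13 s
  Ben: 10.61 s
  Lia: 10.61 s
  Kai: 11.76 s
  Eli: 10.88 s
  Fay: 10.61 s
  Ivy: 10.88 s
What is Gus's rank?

Sorted (descending): 12.13, 12.13, 11.76, 10.88, 10.88, 10.61, 10.61, 10.61
The 2 values of 12.13 occupy positions 1–2 → average rank (1+2)/2 = 1.5.
The 2 values of 10.88 occupy positions 4–5 → average rank (4+5)/2 = 4.5.
The 3 values of 10.61 occupy positions 6–8 → average rank 7.
Gus has value 12.13 s → rank 1.5.

1.5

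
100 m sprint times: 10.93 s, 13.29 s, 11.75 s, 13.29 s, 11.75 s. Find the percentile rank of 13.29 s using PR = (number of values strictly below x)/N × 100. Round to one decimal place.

60.0

N = 5.
Strictly below 13.29: 3. Equal to 13.29: 2.
PR = 3/5 × 100 = 60.0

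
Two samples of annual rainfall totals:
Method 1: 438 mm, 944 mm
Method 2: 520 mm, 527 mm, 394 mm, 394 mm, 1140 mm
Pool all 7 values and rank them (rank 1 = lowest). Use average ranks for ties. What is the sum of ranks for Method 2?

19

Sorted (ascending): 394, 394, 438, 520, 527, 944, 1140
The 2 values of 394 occupy positions 1–2 → average rank (1+2)/2 = 1.5.
Method 2 values → pooled ranks: 520→4, 527→5, 394→1.5, 394→1.5, 1140→7
Rank sum = 4 + 5 + 1.5 + 1.5 + 7 = 19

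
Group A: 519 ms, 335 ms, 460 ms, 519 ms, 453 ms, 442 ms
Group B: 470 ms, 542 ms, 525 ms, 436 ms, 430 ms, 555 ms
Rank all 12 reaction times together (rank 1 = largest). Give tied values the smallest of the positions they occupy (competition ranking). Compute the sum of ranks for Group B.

Sorted (descending): 555, 542, 525, 519, 519, 470, 460, 453, 442, 436, 430, 335
The 2 values of 519 occupy positions 4–5 → each gets rank 4.
Group B values → pooled ranks: 470→6, 542→2, 525→3, 436→10, 430→11, 555→1
Rank sum = 6 + 2 + 3 + 10 + 11 + 1 = 33

33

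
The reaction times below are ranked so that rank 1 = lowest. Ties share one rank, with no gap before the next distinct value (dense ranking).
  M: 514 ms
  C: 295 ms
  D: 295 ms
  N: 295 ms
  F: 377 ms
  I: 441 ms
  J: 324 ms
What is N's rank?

1

Sorted (ascending): 295, 295, 295, 324, 377, 441, 514
The 3 values of 295 share dense rank 1.
Remaining distinct values take the next consecutive integers.
N has value 295 ms → rank 1.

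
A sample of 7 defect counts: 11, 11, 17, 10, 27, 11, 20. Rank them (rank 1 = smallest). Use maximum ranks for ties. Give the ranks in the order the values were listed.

4, 4, 5, 1, 7, 4, 6

Sorted (ascending): 10, 11, 11, 11, 17, 20, 27
The 3 values of 11 occupy positions 2–4 → each gets rank 4.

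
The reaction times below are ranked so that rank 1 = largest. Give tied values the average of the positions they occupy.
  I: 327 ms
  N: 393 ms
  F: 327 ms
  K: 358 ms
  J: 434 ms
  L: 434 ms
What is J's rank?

Sorted (descending): 434, 434, 393, 358, 327, 327
The 2 values of 434 occupy positions 1–2 → average rank (1+2)/2 = 1.5.
The 2 values of 327 occupy positions 5–6 → average rank (5+6)/2 = 5.5.
J has value 434 ms → rank 1.5.

1.5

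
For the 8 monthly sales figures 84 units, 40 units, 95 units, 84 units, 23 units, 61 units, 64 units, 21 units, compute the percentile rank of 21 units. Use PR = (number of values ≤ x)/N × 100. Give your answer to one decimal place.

N = 8.
Strictly below 21: 0. Equal to 21: 1.
PR = 1/8 × 100 = 12.5

12.5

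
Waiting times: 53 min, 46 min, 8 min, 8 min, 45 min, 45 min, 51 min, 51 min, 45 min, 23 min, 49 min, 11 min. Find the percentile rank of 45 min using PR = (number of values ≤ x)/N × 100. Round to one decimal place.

58.3

N = 12.
Strictly below 45: 4. Equal to 45: 3.
PR = 7/12 × 100 = 58.3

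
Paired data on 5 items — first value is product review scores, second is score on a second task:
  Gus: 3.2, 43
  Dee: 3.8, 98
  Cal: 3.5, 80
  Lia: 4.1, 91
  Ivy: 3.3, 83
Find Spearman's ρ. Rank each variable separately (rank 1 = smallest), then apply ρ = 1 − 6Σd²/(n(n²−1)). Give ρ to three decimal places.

Ranks of variable 1: 1, 4, 3, 5, 2
Ranks of variable 2: 1, 5, 2, 4, 3
d = r₁ − r₂: 0, -1, 1, 1, -1
d²: 0, 1, 1, 1, 1; Σd² = 4
ρ = 1 − 6·4/(5·24) = 1 − 24/120 = 0.800

0.800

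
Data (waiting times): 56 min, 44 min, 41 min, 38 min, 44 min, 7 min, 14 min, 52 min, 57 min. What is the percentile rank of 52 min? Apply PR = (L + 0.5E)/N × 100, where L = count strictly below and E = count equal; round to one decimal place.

72.2

N = 9.
Strictly below 52: 6. Equal to 52: 1.
PR = (6 + 0.5·1)/9 × 100 = 72.2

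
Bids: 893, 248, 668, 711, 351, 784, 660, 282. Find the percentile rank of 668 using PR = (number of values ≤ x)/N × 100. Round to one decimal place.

62.5

N = 8.
Strictly below 668: 4. Equal to 668: 1.
PR = 5/8 × 100 = 62.5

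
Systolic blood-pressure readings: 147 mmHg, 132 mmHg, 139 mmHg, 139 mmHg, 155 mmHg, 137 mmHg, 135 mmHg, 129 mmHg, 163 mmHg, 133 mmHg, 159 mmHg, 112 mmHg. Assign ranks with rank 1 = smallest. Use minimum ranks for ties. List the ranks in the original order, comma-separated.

Sorted (ascending): 112, 129, 132, 133, 135, 137, 139, 139, 147, 155, 159, 163
The 2 values of 139 occupy positions 7–8 → each gets rank 7.

9, 3, 7, 7, 10, 6, 5, 2, 12, 4, 11, 1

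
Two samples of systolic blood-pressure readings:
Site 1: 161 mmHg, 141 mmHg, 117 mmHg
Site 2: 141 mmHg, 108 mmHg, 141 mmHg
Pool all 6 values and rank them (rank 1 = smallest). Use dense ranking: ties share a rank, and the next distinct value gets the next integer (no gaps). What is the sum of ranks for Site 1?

Sorted (ascending): 108, 117, 141, 141, 141, 161
The 3 values of 141 share dense rank 3.
Remaining distinct values take the next consecutive integers.
Site 1 values → pooled ranks: 161→4, 141→3, 117→2
Rank sum = 4 + 3 + 2 = 9

9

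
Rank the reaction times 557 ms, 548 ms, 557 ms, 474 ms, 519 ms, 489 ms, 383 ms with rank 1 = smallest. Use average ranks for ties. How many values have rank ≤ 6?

5

Sorted (ascending): 383, 474, 489, 519, 548, 557, 557
The 2 values of 557 occupy positions 6–7 → average rank (6+7)/2 = 6.5.
Ranks ≤ 6: {1, 2, 3, 4, 5} → 5 values.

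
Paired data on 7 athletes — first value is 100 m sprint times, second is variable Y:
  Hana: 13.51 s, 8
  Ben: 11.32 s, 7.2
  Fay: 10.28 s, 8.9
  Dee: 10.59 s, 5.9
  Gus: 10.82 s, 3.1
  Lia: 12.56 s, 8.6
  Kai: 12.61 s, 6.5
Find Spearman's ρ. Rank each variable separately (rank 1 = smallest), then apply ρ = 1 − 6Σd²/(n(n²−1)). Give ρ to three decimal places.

0.036

Ranks of variable 1: 7, 4, 1, 2, 3, 5, 6
Ranks of variable 2: 5, 4, 7, 2, 1, 6, 3
d = r₁ − r₂: 2, 0, -6, 0, 2, -1, 3
d²: 4, 0, 36, 0, 4, 1, 9; Σd² = 54
ρ = 1 − 6·54/(7·48) = 1 − 324/336 = 0.036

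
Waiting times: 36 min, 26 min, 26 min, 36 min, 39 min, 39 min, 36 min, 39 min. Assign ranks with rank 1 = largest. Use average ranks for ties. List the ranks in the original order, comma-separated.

Sorted (descending): 39, 39, 39, 36, 36, 36, 26, 26
The 3 values of 39 occupy positions 1–3 → average rank 2.
The 3 values of 36 occupy positions 4–6 → average rank 5.
The 2 values of 26 occupy positions 7–8 → average rank (7+8)/2 = 7.5.

5, 7.5, 7.5, 5, 2, 2, 5, 2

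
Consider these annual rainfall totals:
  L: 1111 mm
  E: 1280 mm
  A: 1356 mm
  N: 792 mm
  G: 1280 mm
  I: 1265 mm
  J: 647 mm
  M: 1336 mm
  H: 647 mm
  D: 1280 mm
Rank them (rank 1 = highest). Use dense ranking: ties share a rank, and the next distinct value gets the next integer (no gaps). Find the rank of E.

Sorted (descending): 1356, 1336, 1280, 1280, 1280, 1265, 1111, 792, 647, 647
The 3 values of 1280 share dense rank 3.
The 2 values of 647 share dense rank 7.
Remaining distinct values take the next consecutive integers.
E has value 1280 mm → rank 3.

3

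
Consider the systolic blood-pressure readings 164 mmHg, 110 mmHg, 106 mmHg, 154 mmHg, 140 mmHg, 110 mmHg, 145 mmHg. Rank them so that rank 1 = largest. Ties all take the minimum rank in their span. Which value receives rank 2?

154

Sorted (descending): 164, 154, 145, 140, 110, 110, 106
The 2 values of 110 occupy positions 5–6 → each gets rank 5.
Rank 2 → value 154.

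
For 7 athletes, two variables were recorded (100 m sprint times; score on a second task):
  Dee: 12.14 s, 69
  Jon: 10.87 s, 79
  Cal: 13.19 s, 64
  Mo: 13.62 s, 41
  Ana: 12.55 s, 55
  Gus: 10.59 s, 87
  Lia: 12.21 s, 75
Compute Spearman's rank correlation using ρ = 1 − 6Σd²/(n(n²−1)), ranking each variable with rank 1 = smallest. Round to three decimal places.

-0.929

Ranks of variable 1: 3, 2, 6, 7, 5, 1, 4
Ranks of variable 2: 4, 6, 3, 1, 2, 7, 5
d = r₁ − r₂: -1, -4, 3, 6, 3, -6, -1
d²: 1, 16, 9, 36, 9, 36, 1; Σd² = 108
ρ = 1 − 6·108/(7·48) = 1 − 648/336 = -0.929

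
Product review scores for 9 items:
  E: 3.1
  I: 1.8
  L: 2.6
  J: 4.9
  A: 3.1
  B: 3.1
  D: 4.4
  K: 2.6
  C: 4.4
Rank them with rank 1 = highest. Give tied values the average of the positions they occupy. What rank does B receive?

Sorted (descending): 4.9, 4.4, 4.4, 3.1, 3.1, 3.1, 2.6, 2.6, 1.8
The 2 values of 4.4 occupy positions 2–3 → average rank (2+3)/2 = 2.5.
The 3 values of 3.1 occupy positions 4–6 → average rank 5.
The 2 values of 2.6 occupy positions 7–8 → average rank (7+8)/2 = 7.5.
B has value 3.1 → rank 5.

5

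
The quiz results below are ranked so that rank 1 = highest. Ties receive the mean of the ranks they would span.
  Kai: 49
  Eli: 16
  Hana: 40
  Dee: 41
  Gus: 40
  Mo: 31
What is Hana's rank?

Sorted (descending): 49, 41, 40, 40, 31, 16
The 2 values of 40 occupy positions 3–4 → average rank (3+4)/2 = 3.5.
Hana has value 40 → rank 3.5.

3.5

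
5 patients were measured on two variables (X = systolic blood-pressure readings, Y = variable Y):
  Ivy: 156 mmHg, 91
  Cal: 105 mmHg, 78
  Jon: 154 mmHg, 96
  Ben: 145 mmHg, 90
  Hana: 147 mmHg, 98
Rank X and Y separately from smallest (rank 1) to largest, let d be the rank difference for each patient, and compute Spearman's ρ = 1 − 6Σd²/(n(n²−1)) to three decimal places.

0.600

Ranks of variable 1: 5, 1, 4, 2, 3
Ranks of variable 2: 3, 1, 4, 2, 5
d = r₁ − r₂: 2, 0, 0, 0, -2
d²: 4, 0, 0, 0, 4; Σd² = 8
ρ = 1 − 6·8/(5·24) = 1 − 48/120 = 0.600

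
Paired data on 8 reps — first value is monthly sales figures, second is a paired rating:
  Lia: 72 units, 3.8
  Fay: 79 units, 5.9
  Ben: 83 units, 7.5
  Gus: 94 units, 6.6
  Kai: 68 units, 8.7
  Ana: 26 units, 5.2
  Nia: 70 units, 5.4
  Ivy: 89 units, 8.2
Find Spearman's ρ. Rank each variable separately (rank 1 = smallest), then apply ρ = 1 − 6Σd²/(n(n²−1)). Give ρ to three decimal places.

Ranks of variable 1: 4, 5, 6, 8, 2, 1, 3, 7
Ranks of variable 2: 1, 4, 6, 5, 8, 2, 3, 7
d = r₁ − r₂: 3, 1, 0, 3, -6, -1, 0, 0
d²: 9, 1, 0, 9, 36, 1, 0, 0; Σd² = 56
ρ = 1 − 6·56/(8·63) = 1 − 336/504 = 0.333

0.333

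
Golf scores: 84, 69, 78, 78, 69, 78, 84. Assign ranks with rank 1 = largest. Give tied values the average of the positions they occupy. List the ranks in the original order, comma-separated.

1.5, 6.5, 4, 4, 6.5, 4, 1.5

Sorted (descending): 84, 84, 78, 78, 78, 69, 69
The 2 values of 84 occupy positions 1–2 → average rank (1+2)/2 = 1.5.
The 3 values of 78 occupy positions 3–5 → average rank 4.
The 2 values of 69 occupy positions 6–7 → average rank (6+7)/2 = 6.5.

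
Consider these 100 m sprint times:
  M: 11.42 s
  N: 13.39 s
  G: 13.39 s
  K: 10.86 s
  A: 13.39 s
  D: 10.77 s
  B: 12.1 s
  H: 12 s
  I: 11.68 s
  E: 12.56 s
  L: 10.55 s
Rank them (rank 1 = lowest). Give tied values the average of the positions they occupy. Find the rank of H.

6

Sorted (ascending): 10.55, 10.77, 10.86, 11.42, 11.68, 12, 12.1, 12.56, 13.39, 13.39, 13.39
The 3 values of 13.39 occupy positions 9–11 → average rank 10.
H has value 12 s → rank 6.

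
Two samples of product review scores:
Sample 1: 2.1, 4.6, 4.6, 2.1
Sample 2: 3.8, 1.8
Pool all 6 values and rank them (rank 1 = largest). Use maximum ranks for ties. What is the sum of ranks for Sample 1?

Sorted (descending): 4.6, 4.6, 3.8, 2.1, 2.1, 1.8
The 2 values of 4.6 occupy positions 1–2 → each gets rank 2.
The 2 values of 2.1 occupy positions 4–5 → each gets rank 5.
Sample 1 values → pooled ranks: 2.1→5, 4.6→2, 4.6→2, 2.1→5
Rank sum = 5 + 2 + 2 + 5 = 14

14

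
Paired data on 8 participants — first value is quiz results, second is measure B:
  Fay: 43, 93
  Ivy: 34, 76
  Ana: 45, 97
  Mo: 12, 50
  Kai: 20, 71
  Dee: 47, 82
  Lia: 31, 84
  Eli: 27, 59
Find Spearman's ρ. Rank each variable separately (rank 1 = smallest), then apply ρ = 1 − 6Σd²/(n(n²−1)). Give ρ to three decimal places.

Ranks of variable 1: 6, 5, 7, 1, 2, 8, 4, 3
Ranks of variable 2: 7, 4, 8, 1, 3, 5, 6, 2
d = r₁ − r₂: -1, 1, -1, 0, -1, 3, -2, 1
d²: 1, 1, 1, 0, 1, 9, 4, 1; Σd² = 18
ρ = 1 − 6·18/(8·63) = 1 − 108/504 = 0.786

0.786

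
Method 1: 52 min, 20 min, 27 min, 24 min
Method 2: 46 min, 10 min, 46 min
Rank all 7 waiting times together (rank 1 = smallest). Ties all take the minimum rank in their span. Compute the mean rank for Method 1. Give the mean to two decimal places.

Sorted (ascending): 10, 20, 24, 27, 46, 46, 52
The 2 values of 46 occupy positions 5–6 → each gets rank 5.
Method 1 values → pooled ranks: 52→7, 20→2, 27→4, 24→3
Mean rank = (7 + 2 + 4 + 3) / 4 = 4.00

4.00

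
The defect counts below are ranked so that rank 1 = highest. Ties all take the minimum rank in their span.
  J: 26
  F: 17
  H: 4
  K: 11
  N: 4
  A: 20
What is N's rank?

5

Sorted (descending): 26, 20, 17, 11, 4, 4
The 2 values of 4 occupy positions 5–6 → each gets rank 5.
N has value 4 → rank 5.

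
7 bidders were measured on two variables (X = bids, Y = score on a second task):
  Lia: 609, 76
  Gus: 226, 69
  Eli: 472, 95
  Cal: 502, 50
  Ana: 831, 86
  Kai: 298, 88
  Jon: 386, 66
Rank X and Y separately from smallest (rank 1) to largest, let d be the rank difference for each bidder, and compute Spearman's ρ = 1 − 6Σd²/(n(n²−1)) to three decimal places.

0.036

Ranks of variable 1: 6, 1, 4, 5, 7, 2, 3
Ranks of variable 2: 4, 3, 7, 1, 5, 6, 2
d = r₁ − r₂: 2, -2, -3, 4, 2, -4, 1
d²: 4, 4, 9, 16, 4, 16, 1; Σd² = 54
ρ = 1 − 6·54/(7·48) = 1 − 324/336 = 0.036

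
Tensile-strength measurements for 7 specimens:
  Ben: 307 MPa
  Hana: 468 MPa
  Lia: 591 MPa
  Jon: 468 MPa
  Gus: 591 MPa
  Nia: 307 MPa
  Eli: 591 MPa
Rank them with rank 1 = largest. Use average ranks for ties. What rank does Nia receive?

6.5

Sorted (descending): 591, 591, 591, 468, 468, 307, 307
The 3 values of 591 occupy positions 1–3 → average rank 2.
The 2 values of 468 occupy positions 4–5 → average rank (4+5)/2 = 4.5.
The 2 values of 307 occupy positions 6–7 → average rank (6+7)/2 = 6.5.
Nia has value 307 MPa → rank 6.5.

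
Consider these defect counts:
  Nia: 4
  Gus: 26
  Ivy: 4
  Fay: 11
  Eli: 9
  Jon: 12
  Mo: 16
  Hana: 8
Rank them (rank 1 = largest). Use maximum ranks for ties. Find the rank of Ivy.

8

Sorted (descending): 26, 16, 12, 11, 9, 8, 4, 4
The 2 values of 4 occupy positions 7–8 → each gets rank 8.
Ivy has value 4 → rank 8.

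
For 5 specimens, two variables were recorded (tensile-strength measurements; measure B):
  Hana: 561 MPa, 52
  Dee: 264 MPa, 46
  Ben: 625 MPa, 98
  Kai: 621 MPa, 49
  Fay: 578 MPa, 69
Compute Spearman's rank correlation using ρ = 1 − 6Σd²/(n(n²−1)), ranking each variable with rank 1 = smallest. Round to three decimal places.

Ranks of variable 1: 2, 1, 5, 4, 3
Ranks of variable 2: 3, 1, 5, 2, 4
d = r₁ − r₂: -1, 0, 0, 2, -1
d²: 1, 0, 0, 4, 1; Σd² = 6
ρ = 1 − 6·6/(5·24) = 1 − 36/120 = 0.700

0.700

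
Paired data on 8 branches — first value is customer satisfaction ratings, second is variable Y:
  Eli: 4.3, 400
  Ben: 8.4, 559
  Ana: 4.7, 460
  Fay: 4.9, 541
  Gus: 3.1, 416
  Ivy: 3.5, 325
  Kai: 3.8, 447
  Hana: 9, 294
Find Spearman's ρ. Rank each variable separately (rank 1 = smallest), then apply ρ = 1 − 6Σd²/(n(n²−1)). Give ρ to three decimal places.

0.214

Ranks of variable 1: 4, 7, 5, 6, 1, 2, 3, 8
Ranks of variable 2: 3, 8, 6, 7, 4, 2, 5, 1
d = r₁ − r₂: 1, -1, -1, -1, -3, 0, -2, 7
d²: 1, 1, 1, 1, 9, 0, 4, 49; Σd² = 66
ρ = 1 − 6·66/(8·63) = 1 − 396/504 = 0.214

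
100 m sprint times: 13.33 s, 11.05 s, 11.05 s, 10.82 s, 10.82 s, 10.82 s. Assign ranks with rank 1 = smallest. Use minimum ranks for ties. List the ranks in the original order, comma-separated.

Sorted (ascending): 10.82, 10.82, 10.82, 11.05, 11.05, 13.33
The 3 values of 10.82 occupy positions 1–3 → each gets rank 1.
The 2 values of 11.05 occupy positions 4–5 → each gets rank 4.

6, 4, 4, 1, 1, 1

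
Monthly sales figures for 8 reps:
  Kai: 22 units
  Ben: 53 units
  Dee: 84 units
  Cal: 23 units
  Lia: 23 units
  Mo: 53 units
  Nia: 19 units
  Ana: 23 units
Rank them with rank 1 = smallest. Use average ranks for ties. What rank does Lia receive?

Sorted (ascending): 19, 22, 23, 23, 23, 53, 53, 84
The 3 values of 23 occupy positions 3–5 → average rank 4.
The 2 values of 53 occupy positions 6–7 → average rank (6+7)/2 = 6.5.
Lia has value 23 units → rank 4.

4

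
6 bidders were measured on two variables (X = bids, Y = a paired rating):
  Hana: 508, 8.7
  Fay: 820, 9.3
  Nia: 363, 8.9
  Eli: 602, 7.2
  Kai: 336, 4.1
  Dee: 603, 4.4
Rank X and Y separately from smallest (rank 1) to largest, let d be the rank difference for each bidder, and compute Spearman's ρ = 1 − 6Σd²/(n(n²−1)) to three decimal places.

Ranks of variable 1: 3, 6, 2, 4, 1, 5
Ranks of variable 2: 4, 6, 5, 3, 1, 2
d = r₁ − r₂: -1, 0, -3, 1, 0, 3
d²: 1, 0, 9, 1, 0, 9; Σd² = 20
ρ = 1 − 6·20/(6·35) = 1 − 120/210 = 0.429

0.429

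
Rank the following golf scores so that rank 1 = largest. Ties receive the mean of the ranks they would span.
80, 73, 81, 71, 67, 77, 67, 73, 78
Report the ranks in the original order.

2, 5.5, 1, 7, 8.5, 4, 8.5, 5.5, 3

Sorted (descending): 81, 80, 78, 77, 73, 73, 71, 67, 67
The 2 values of 73 occupy positions 5–6 → average rank (5+6)/2 = 5.5.
The 2 values of 67 occupy positions 8–9 → average rank (8+9)/2 = 8.5.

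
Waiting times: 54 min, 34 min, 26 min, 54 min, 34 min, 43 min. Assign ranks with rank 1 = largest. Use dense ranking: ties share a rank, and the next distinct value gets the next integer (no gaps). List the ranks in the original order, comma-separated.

Sorted (descending): 54, 54, 43, 34, 34, 26
The 2 values of 54 share dense rank 1.
The 2 values of 34 share dense rank 3.
Remaining distinct values take the next consecutive integers.

1, 3, 4, 1, 3, 2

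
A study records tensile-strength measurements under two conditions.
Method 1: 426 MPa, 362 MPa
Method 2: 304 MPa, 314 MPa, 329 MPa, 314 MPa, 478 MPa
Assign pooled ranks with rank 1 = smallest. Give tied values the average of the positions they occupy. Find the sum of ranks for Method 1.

Sorted (ascending): 304, 314, 314, 329, 362, 426, 478
The 2 values of 314 occupy positions 2–3 → average rank (2+3)/2 = 2.5.
Method 1 values → pooled ranks: 426→6, 362→5
Rank sum = 6 + 5 = 11

11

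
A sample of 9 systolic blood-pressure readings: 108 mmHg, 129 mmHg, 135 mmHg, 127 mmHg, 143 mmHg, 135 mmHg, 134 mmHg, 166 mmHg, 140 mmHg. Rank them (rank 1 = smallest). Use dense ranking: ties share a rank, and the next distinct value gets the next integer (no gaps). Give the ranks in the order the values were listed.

1, 3, 5, 2, 7, 5, 4, 8, 6

Sorted (ascending): 108, 127, 129, 134, 135, 135, 140, 143, 166
The 2 values of 135 share dense rank 5.
Remaining distinct values take the next consecutive integers.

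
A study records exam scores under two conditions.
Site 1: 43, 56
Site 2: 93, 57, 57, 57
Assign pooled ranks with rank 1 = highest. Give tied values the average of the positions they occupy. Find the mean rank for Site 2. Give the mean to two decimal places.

2.50

Sorted (descending): 93, 57, 57, 57, 56, 43
The 3 values of 57 occupy positions 2–4 → average rank 3.
Site 2 values → pooled ranks: 93→1, 57→3, 57→3, 57→3
Mean rank = (1 + 3 + 3 + 3) / 4 = 2.50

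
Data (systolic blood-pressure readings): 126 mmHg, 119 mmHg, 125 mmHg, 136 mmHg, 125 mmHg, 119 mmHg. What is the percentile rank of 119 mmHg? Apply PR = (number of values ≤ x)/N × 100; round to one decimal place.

N = 6.
Strictly below 119: 0. Equal to 119: 2.
PR = 2/6 × 100 = 33.3

33.3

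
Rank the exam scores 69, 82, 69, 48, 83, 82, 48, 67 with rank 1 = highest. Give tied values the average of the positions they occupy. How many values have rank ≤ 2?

Sorted (descending): 83, 82, 82, 69, 69, 67, 48, 48
The 2 values of 82 occupy positions 2–3 → average rank (2+3)/2 = 2.5.
The 2 values of 69 occupy positions 4–5 → average rank (4+5)/2 = 4.5.
The 2 values of 48 occupy positions 7–8 → average rank (7+8)/2 = 7.5.
Ranks ≤ 2: {1} → 1 value.

1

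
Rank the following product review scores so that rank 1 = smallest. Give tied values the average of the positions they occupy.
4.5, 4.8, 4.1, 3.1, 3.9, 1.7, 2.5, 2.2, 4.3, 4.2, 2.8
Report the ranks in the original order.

10, 11, 7, 5, 6, 1, 3, 2, 9, 8, 4

Sorted (ascending): 1.7, 2.2, 2.5, 2.8, 3.1, 3.9, 4.1, 4.2, 4.3, 4.5, 4.8
No ties — each value takes its position as its rank.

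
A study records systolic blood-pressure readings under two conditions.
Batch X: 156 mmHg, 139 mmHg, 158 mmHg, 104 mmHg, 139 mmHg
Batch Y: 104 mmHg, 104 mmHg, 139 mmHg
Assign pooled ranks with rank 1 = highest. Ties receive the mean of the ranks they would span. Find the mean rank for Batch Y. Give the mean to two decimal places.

6.00

Sorted (descending): 158, 156, 139, 139, 139, 104, 104, 104
The 3 values of 139 occupy positions 3–5 → average rank 4.
The 3 values of 104 occupy positions 6–8 → average rank 7.
Batch Y values → pooled ranks: 104→7, 104→7, 139→4
Mean rank = (7 + 7 + 4) / 3 = 6.00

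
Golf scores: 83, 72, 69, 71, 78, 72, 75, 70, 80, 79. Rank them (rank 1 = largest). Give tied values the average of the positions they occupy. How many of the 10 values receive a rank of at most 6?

5

Sorted (descending): 83, 80, 79, 78, 75, 72, 72, 71, 70, 69
The 2 values of 72 occupy positions 6–7 → average rank (6+7)/2 = 6.5.
Ranks ≤ 6: {1, 2, 3, 4, 5} → 5 values.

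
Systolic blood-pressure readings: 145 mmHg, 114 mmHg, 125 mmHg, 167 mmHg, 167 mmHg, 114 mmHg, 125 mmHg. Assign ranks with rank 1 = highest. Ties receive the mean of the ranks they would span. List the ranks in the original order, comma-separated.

3, 6.5, 4.5, 1.5, 1.5, 6.5, 4.5

Sorted (descending): 167, 167, 145, 125, 125, 114, 114
The 2 values of 167 occupy positions 1–2 → average rank (1+2)/2 = 1.5.
The 2 values of 125 occupy positions 4–5 → average rank (4+5)/2 = 4.5.
The 2 values of 114 occupy positions 6–7 → average rank (6+7)/2 = 6.5.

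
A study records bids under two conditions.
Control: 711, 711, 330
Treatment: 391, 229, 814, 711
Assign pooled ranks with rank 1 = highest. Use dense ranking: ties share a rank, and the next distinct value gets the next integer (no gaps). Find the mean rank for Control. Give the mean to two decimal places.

2.67

Sorted (descending): 814, 711, 711, 711, 391, 330, 229
The 3 values of 711 share dense rank 2.
Remaining distinct values take the next consecutive integers.
Control values → pooled ranks: 711→2, 711→2, 330→4
Mean rank = (2 + 2 + 4) / 3 = 2.67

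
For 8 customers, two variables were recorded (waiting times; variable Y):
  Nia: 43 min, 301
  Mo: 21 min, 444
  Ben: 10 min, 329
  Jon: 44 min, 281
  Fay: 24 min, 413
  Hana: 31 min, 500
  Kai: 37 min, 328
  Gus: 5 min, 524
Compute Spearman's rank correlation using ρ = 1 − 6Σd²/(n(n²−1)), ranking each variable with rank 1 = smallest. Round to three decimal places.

-0.786

Ranks of variable 1: 7, 3, 2, 8, 4, 5, 6, 1
Ranks of variable 2: 2, 6, 4, 1, 5, 7, 3, 8
d = r₁ − r₂: 5, -3, -2, 7, -1, -2, 3, -7
d²: 25, 9, 4, 49, 1, 4, 9, 49; Σd² = 150
ρ = 1 − 6·150/(8·63) = 1 − 900/504 = -0.786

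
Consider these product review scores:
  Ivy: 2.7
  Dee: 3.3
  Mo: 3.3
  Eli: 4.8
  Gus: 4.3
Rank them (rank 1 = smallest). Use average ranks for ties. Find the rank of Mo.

Sorted (ascending): 2.7, 3.3, 3.3, 4.3, 4.8
The 2 values of 3.3 occupy positions 2–3 → average rank (2+3)/2 = 2.5.
Mo has value 3.3 → rank 2.5.

2.5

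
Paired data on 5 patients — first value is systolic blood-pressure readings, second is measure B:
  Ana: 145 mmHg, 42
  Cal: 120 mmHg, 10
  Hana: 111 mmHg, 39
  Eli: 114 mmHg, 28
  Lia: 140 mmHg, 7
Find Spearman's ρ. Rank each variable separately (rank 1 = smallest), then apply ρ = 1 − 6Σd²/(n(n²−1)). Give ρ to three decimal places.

0.000

Ranks of variable 1: 5, 3, 1, 2, 4
Ranks of variable 2: 5, 2, 4, 3, 1
d = r₁ − r₂: 0, 1, -3, -1, 3
d²: 0, 1, 9, 1, 9; Σd² = 20
ρ = 1 − 6·20/(5·24) = 1 − 120/120 = 0.000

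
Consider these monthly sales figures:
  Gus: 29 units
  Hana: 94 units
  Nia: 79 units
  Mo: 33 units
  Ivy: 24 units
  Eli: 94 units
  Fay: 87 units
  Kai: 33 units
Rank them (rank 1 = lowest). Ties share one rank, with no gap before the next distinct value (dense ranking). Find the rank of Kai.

Sorted (ascending): 24, 29, 33, 33, 79, 87, 94, 94
The 2 values of 33 share dense rank 3.
The 2 values of 94 share dense rank 6.
Remaining distinct values take the next consecutive integers.
Kai has value 33 units → rank 3.

3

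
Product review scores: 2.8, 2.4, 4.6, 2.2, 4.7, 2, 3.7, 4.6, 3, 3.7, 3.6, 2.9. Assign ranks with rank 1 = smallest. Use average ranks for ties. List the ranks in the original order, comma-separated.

Sorted (ascending): 2, 2.2, 2.4, 2.8, 2.9, 3, 3.6, 3.7, 3.7, 4.6, 4.6, 4.7
The 2 values of 3.7 occupy positions 8–9 → average rank (8+9)/2 = 8.5.
The 2 values of 4.6 occupy positions 10–11 → average rank (10+11)/2 = 10.5.

4, 3, 10.5, 2, 12, 1, 8.5, 10.5, 6, 8.5, 7, 5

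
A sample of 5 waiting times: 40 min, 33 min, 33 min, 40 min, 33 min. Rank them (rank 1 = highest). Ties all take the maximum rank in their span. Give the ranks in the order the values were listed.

2, 5, 5, 2, 5

Sorted (descending): 40, 40, 33, 33, 33
The 2 values of 40 occupy positions 1–2 → each gets rank 2.
The 3 values of 33 occupy positions 3–5 → each gets rank 5.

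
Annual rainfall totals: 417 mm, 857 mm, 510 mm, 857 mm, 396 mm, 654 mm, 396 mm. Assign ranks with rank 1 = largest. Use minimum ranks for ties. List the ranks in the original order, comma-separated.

5, 1, 4, 1, 6, 3, 6

Sorted (descending): 857, 857, 654, 510, 417, 396, 396
The 2 values of 857 occupy positions 1–2 → each gets rank 1.
The 2 values of 396 occupy positions 6–7 → each gets rank 6.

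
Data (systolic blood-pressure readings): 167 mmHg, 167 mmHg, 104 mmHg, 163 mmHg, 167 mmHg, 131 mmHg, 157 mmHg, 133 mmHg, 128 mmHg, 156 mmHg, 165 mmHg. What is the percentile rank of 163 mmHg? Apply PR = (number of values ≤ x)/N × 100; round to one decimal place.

63.6

N = 11.
Strictly below 163: 6. Equal to 163: 1.
PR = 7/11 × 100 = 63.6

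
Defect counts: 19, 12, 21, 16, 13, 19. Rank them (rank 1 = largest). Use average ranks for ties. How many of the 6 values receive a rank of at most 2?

Sorted (descending): 21, 19, 19, 16, 13, 12
The 2 values of 19 occupy positions 2–3 → average rank (2+3)/2 = 2.5.
Ranks ≤ 2: {1} → 1 value.

1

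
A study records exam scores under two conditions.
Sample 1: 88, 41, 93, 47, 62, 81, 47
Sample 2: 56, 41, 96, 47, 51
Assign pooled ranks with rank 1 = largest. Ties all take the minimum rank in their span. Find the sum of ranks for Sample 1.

41

Sorted (descending): 96, 93, 88, 81, 62, 56, 51, 47, 47, 47, 41, 41
The 3 values of 47 occupy positions 8–10 → each gets rank 8.
The 2 values of 41 occupy positions 11–12 → each gets rank 11.
Sample 1 values → pooled ranks: 88→3, 41→11, 93→2, 47→8, 62→5, 81→4, 47→8
Rank sum = 3 + 11 + 2 + 8 + 5 + 4 + 8 = 41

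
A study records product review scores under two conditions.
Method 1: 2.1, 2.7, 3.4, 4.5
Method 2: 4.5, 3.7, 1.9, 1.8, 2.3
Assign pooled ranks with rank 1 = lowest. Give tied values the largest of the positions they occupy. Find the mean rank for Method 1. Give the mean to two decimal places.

5.75

Sorted (ascending): 1.8, 1.9, 2.1, 2.3, 2.7, 3.4, 3.7, 4.5, 4.5
The 2 values of 4.5 occupy positions 8–9 → each gets rank 9.
Method 1 values → pooled ranks: 2.1→3, 2.7→5, 3.4→6, 4.5→9
Mean rank = (3 + 5 + 6 + 9) / 4 = 5.75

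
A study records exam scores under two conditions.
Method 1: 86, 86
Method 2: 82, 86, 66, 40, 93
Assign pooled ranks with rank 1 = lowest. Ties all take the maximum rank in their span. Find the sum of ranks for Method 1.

12

Sorted (ascending): 40, 66, 82, 86, 86, 86, 93
The 3 values of 86 occupy positions 4–6 → each gets rank 6.
Method 1 values → pooled ranks: 86→6, 86→6
Rank sum = 6 + 6 = 12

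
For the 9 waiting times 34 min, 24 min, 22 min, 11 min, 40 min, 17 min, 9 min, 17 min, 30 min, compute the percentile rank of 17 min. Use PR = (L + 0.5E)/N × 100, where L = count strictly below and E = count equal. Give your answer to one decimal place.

N = 9.
Strictly below 17: 2. Equal to 17: 2.
PR = (2 + 0.5·2)/9 × 100 = 33.3

33.3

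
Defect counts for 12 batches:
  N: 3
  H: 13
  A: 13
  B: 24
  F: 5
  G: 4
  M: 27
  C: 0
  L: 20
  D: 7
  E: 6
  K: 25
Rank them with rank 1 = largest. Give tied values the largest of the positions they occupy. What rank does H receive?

6

Sorted (descending): 27, 25, 24, 20, 13, 13, 7, 6, 5, 4, 3, 0
The 2 values of 13 occupy positions 5–6 → each gets rank 6.
H has value 13 → rank 6.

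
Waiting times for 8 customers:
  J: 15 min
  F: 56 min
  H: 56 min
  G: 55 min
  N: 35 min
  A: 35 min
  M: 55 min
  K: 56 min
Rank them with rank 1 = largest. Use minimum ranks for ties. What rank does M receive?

Sorted (descending): 56, 56, 56, 55, 55, 35, 35, 15
The 3 values of 56 occupy positions 1–3 → each gets rank 1.
The 2 values of 55 occupy positions 4–5 → each gets rank 4.
The 2 values of 35 occupy positions 6–7 → each gets rank 6.
M has value 55 min → rank 4.

4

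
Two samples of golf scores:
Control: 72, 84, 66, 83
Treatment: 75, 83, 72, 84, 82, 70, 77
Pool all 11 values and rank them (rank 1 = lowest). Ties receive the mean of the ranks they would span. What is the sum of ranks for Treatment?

Sorted (ascending): 66, 70, 72, 72, 75, 77, 82, 83, 83, 84, 84
The 2 values of 72 occupy positions 3–4 → average rank (3+4)/2 = 3.5.
The 2 values of 83 occupy positions 8–9 → average rank (8+9)/2 = 8.5.
The 2 values of 84 occupy positions 10–11 → average rank (10+11)/2 = 10.5.
Treatment values → pooled ranks: 75→5, 83→8.5, 72→3.5, 84→10.5, 82→7, 70→2, 77→6
Rank sum = 5 + 8.5 + 3.5 + 10.5 + 7 + 2 + 6 = 42.5

42.5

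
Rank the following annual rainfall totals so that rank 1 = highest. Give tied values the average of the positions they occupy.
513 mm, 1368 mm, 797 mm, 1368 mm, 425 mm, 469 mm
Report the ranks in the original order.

Sorted (descending): 1368, 1368, 797, 513, 469, 425
The 2 values of 1368 occupy positions 1–2 → average rank (1+2)/2 = 1.5.

4, 1.5, 3, 1.5, 6, 5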